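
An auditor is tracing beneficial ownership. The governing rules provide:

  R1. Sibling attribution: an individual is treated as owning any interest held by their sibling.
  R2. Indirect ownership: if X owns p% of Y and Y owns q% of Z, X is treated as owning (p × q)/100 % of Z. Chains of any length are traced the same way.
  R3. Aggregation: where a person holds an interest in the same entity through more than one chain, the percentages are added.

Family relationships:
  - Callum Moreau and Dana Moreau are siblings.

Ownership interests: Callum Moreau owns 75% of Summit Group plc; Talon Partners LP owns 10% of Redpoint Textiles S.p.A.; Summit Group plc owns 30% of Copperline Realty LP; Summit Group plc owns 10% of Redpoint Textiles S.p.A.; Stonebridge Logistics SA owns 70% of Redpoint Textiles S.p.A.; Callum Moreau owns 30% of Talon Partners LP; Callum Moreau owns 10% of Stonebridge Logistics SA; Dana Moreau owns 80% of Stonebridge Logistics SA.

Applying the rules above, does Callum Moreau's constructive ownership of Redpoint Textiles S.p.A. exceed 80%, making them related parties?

By sibling attribution (R1), Callum Moreau is treated as also owning Dana Moreau's interest in Stonebridge Logistics SA, giving 10% + 80% = 90%.
Chain via Talon Partners LP (R2): 30% × 10% = 3% of Redpoint Textiles S.p.A.
Chain via Summit Group plc (R2): 75% × 10% = 7.5% of Redpoint Textiles S.p.A.
Chain via Stonebridge Logistics SA (R2): 90% × 70% = 63% of Redpoint Textiles S.p.A.
Aggregating (R3): 3% + 7.5% + 63% = 73.5%.
73.5% does not exceed the 80% threshold, so Callum is not a related party to Redpoint Textiles S.p.A.

No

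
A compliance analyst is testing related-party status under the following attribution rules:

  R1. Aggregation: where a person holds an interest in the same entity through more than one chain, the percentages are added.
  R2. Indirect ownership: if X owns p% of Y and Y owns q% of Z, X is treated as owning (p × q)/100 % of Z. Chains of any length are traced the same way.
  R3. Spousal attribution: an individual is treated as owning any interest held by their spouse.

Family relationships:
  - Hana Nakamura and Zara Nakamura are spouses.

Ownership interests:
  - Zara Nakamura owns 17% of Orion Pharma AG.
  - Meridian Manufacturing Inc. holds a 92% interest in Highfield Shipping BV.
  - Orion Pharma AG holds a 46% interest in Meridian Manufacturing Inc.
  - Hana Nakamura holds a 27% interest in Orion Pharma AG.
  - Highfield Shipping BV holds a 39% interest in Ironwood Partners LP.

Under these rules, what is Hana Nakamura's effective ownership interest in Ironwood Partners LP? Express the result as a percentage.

By spousal attribution (R3), Hana Nakamura is treated as also owning Zara Nakamura's interest in Orion Pharma AG, giving 27% + 17% = 44%.
Chain via Orion Pharma AG → Meridian Manufacturing Inc. → Highfield Shipping BV (R2): 44% × 46% × 92% × 39% = 7.262112% of Ironwood Partners LP.

7.262112%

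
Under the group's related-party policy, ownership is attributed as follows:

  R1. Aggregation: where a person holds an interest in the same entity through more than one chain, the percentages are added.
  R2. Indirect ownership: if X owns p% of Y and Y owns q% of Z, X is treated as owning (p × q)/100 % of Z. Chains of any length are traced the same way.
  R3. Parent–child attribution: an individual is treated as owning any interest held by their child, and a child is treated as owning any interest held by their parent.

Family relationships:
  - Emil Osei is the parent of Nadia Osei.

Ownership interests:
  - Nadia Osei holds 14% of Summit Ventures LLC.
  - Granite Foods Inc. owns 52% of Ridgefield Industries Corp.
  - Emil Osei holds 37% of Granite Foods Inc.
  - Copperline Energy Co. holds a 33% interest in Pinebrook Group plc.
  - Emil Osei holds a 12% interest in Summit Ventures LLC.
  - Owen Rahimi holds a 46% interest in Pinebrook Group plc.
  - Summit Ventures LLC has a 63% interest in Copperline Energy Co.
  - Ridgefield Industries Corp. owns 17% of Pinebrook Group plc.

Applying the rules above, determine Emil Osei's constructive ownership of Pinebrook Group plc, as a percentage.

By parent–child attribution (R3), Emil Osei is treated as also owning Nadia Osei's interest in Summit Ventures LLC, giving 12% + 14% = 26%.
Chain via Summit Ventures LLC → Copperline Energy Co. (R2): 26% × 63% × 33% = 5.4054% of Pinebrook Group plc.
Chain via Granite Foods Inc. → Ridgefield Industries Corp. (R2): 37% × 52% × 17% = 3.2708% of Pinebrook Group plc.
Aggregating (R1): 5.4054% + 3.2708% = 8.6762%.

8.6762%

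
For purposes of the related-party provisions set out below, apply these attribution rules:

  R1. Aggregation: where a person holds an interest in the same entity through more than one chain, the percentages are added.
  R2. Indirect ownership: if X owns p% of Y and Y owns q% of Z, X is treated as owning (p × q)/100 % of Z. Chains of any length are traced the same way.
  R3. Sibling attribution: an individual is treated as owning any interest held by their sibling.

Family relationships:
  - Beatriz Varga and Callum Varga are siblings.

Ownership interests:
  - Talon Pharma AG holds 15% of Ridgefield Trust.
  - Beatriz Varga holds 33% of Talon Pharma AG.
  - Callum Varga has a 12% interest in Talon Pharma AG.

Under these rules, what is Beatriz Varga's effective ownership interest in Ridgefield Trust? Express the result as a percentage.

6.75%

By sibling attribution (R3), Beatriz Varga is treated as also owning Callum Varga's interest in Talon Pharma AG, giving 33% + 12% = 45%.
Chain via Talon Pharma AG (R2): 45% × 15% = 6.75% of Ridgefield Trust.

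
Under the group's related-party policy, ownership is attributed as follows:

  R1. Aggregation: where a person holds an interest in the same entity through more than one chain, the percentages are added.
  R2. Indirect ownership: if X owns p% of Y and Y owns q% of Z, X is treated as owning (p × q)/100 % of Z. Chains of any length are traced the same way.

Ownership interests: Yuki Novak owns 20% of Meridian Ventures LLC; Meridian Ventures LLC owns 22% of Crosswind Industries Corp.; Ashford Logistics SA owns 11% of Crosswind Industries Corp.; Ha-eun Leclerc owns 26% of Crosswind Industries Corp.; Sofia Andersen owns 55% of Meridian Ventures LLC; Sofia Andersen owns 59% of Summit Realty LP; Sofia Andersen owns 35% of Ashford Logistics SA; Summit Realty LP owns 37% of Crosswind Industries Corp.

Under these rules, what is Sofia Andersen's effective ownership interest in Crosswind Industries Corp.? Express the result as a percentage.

37.78%

Chain via Summit Realty LP (R2): 59% × 37% = 21.83% of Crosswind Industries Corp.
Chain via Ashford Logistics SA (R2): 35% × 11% = 3.85% of Crosswind Industries Corp.
Chain via Meridian Ventures LLC (R2): 55% × 22% = 12.1% of Crosswind Industries Corp.
Aggregating (R1): 21.83% + 3.85% + 12.1% = 37.78%.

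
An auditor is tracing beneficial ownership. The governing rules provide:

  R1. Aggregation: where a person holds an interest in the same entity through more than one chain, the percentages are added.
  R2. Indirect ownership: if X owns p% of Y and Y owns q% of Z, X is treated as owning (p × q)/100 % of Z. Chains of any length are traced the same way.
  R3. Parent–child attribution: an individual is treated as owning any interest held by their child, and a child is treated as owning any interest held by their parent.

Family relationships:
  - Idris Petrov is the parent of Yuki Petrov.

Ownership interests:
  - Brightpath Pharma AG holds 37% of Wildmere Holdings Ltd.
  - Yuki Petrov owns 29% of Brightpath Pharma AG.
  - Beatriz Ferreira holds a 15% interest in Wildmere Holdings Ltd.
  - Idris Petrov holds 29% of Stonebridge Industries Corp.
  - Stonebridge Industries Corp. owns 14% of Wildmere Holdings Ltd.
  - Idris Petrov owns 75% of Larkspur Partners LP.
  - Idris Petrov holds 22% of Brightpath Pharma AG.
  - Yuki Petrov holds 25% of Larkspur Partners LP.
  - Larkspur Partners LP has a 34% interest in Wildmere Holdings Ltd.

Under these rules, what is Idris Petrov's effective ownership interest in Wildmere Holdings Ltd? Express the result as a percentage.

56.93%

By parent–child attribution (R3), Idris Petrov is treated as also owning Yuki Petrov's interest in Larkspur Partners LP, giving 75% + 25% = 100%.
By parent–child attribution (R3), Idris Petrov is treated as also owning Yuki Petrov's interest in Brightpath Pharma AG, giving 22% + 29% = 51%.
Chain via Larkspur Partners LP (R2): 100% × 34% = 34% of Wildmere Holdings Ltd.
Chain via Brightpath Pharma AG (R2): 51% × 37% = 18.87% of Wildmere Holdings Ltd.
Chain via Stonebridge Industries Corp. (R2): 29% × 14% = 4.06% of Wildmere Holdings Ltd.
Aggregating (R1): 34% + 18.87% + 4.06% = 56.93%.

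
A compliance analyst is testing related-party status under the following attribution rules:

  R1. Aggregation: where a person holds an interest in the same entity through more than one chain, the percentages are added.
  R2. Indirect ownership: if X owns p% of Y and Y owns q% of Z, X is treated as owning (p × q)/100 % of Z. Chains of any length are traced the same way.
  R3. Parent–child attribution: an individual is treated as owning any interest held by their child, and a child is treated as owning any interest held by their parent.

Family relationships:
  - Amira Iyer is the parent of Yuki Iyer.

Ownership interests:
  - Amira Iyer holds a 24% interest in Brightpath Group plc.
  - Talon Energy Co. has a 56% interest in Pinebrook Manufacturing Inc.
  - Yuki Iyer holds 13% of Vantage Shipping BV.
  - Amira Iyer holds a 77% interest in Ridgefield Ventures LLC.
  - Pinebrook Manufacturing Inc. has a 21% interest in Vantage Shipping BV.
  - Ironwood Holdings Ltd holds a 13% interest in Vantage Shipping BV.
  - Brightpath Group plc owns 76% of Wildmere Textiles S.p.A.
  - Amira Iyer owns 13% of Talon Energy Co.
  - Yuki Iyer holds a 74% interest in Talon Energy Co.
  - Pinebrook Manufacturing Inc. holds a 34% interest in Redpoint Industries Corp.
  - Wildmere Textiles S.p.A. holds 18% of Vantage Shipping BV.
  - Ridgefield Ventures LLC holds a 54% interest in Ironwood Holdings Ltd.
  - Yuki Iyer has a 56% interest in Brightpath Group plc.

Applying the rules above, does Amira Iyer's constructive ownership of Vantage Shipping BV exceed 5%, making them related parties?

Yes

By parent–child attribution (R3), Amira Iyer is treated as also owning Yuki Iyer's interest in Brightpath Group plc, giving 24% + 56% = 80%.
By parent–child attribution (R3), Amira Iyer is treated as also owning Yuki Iyer's interest in Talon Energy Co, giving 13% + 74% = 87%.
By parent–child attribution (R3), Amira Iyer is treated as owning Yuki Iyer's 13% interest in Vantage Shipping BV.
Chain via Ridgefield Ventures LLC → Ironwood Holdings Ltd (R2): 77% × 54% × 13% = 5.4054% of Vantage Shipping BV.
Chain via Brightpath Group plc → Wildmere Textiles S.p.A. (R2): 80% × 76% × 18% = 10.944% of Vantage Shipping BV.
Chain via Talon Energy Co. → Pinebrook Manufacturing Inc. (R2): 87% × 56% × 21% = 10.2312% of Vantage Shipping BV.
Direct interest in Vantage Shipping BV: 13%.
Aggregating (R1): 5.4054% + 10.944% + 10.2312% + 13% = 39.5806%.
39.5806% exceeds the 5% threshold, so Amira is a related party to Vantage Shipping BV.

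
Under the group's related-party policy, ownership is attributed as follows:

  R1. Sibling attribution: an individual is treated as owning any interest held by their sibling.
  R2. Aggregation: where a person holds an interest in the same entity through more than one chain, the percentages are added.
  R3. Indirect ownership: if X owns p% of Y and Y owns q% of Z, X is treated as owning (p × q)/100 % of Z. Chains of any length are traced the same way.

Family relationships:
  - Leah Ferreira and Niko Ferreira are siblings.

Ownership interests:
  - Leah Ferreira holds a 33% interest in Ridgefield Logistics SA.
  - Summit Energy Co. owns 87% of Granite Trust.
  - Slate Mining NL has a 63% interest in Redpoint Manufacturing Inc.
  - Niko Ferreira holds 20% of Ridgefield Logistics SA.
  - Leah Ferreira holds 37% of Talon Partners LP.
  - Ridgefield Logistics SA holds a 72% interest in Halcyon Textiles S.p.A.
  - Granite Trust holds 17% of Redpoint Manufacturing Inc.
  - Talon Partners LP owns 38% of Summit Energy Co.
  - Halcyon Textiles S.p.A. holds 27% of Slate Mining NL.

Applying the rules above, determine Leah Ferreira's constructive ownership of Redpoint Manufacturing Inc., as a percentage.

8.57049%

By sibling attribution (R1), Leah Ferreira is treated as also owning Niko Ferreira's interest in Ridgefield Logistics SA, giving 33% + 20% = 53%.
Chain via Ridgefield Logistics SA → Halcyon Textiles S.p.A. → Slate Mining NL (R3): 53% × 72% × 27% × 63% = 6.491016% of Redpoint Manufacturing Inc.
Chain via Talon Partners LP → Summit Energy Co. → Granite Trust (R3): 37% × 38% × 87% × 17% = 2.079474% of Redpoint Manufacturing Inc.
Aggregating (R2): 6.491016% + 2.079474% = 8.57049%.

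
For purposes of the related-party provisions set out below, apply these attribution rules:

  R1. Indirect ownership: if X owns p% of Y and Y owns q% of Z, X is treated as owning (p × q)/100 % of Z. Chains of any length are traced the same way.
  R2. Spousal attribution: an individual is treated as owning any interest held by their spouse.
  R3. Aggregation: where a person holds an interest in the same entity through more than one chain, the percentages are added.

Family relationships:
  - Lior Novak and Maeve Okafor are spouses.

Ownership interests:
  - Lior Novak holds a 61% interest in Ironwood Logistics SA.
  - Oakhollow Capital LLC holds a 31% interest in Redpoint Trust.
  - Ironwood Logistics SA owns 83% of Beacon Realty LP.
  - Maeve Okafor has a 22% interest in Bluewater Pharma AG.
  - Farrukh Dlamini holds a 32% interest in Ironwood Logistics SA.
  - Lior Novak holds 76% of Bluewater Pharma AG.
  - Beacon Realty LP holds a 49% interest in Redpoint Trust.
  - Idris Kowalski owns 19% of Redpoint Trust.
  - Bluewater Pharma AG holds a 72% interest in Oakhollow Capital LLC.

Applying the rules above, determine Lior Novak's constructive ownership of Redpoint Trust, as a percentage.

46.6823%

By spousal attribution (R2), Lior Novak is treated as also owning Maeve Okafor's interest in Bluewater Pharma AG, giving 76% + 22% = 98%.
Chain via Ironwood Logistics SA → Beacon Realty LP (R1): 61% × 83% × 49% = 24.8087% of Redpoint Trust.
Chain via Bluewater Pharma AG → Oakhollow Capital LLC (R1): 98% × 72% × 31% = 21.8736% of Redpoint Trust.
Aggregating (R3): 24.8087% + 21.8736% = 46.6823%.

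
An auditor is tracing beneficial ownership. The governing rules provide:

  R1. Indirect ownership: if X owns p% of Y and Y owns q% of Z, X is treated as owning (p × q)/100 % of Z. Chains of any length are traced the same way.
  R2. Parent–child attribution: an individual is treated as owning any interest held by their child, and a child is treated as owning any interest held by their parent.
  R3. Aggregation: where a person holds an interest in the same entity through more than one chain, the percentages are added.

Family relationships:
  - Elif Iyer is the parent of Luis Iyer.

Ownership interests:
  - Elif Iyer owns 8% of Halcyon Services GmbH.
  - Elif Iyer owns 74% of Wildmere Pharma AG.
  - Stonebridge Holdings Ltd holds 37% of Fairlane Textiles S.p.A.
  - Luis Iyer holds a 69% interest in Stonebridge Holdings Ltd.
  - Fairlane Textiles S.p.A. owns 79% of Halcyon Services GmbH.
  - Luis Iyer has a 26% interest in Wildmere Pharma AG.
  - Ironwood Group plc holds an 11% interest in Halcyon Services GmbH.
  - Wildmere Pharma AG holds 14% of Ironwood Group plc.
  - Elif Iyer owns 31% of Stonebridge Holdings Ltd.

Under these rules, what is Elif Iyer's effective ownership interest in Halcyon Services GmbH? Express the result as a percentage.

38.77%

By parent–child attribution (R2), Elif Iyer is treated as also owning Luis Iyer's interest in Stonebridge Holdings Ltd, giving 31% + 69% = 100%.
By parent–child attribution (R2), Elif Iyer is treated as also owning Luis Iyer's interest in Wildmere Pharma AG, giving 74% + 26% = 100%.
Chain via Stonebridge Holdings Ltd → Fairlane Textiles S.p.A. (R1): 100% × 37% × 79% = 29.23% of Halcyon Services GmbH.
Chain via Wildmere Pharma AG → Ironwood Group plc (R1): 100% × 14% × 11% = 1.54% of Halcyon Services GmbH.
Direct interest in Halcyon Services GmbH: 8%.
Aggregating (R3): 29.23% + 1.54% + 8% = 38.77%.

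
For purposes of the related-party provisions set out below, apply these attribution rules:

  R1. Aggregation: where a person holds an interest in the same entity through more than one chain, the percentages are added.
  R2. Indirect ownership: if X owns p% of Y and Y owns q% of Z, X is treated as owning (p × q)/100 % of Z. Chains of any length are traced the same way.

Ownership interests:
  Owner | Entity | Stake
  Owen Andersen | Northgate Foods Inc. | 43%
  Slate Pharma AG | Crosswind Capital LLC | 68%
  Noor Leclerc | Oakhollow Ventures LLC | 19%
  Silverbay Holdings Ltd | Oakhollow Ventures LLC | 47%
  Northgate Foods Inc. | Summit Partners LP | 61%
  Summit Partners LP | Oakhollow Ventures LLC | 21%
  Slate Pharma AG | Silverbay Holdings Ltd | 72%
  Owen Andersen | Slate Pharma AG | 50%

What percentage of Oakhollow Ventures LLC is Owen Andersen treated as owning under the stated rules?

Chain via Slate Pharma AG → Silverbay Holdings Ltd (R2): 50% × 72% × 47% = 16.92% of Oakhollow Ventures LLC.
Chain via Northgate Foods Inc. → Summit Partners LP (R2): 43% × 61% × 21% = 5.5083% of Oakhollow Ventures LLC.
Aggregating (R1): 16.92% + 5.5083% = 22.4283%.

22.4283%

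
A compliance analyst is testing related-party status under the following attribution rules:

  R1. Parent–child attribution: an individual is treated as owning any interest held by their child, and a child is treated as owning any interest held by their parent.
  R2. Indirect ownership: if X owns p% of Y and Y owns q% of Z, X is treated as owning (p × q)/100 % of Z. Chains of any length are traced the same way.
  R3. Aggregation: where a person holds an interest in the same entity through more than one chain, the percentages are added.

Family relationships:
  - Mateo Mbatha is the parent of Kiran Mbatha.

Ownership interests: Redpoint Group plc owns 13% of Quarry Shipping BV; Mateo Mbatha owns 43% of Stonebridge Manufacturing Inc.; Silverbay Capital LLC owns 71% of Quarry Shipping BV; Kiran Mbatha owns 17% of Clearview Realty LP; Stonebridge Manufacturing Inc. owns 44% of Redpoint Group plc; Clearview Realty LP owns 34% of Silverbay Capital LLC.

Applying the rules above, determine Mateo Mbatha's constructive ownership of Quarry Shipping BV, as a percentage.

6.5634%

By parent–child attribution (R1), Mateo Mbatha is treated as owning Kiran Mbatha's 17% interest in Clearview Realty LP.
Chain via Stonebridge Manufacturing Inc. → Redpoint Group plc (R2): 43% × 44% × 13% = 2.4596% of Quarry Shipping BV.
Chain via Clearview Realty LP → Silverbay Capital LLC (R2): 17% × 34% × 71% = 4.1038% of Quarry Shipping BV.
Aggregating (R3): 2.4596% + 4.1038% = 6.5634%.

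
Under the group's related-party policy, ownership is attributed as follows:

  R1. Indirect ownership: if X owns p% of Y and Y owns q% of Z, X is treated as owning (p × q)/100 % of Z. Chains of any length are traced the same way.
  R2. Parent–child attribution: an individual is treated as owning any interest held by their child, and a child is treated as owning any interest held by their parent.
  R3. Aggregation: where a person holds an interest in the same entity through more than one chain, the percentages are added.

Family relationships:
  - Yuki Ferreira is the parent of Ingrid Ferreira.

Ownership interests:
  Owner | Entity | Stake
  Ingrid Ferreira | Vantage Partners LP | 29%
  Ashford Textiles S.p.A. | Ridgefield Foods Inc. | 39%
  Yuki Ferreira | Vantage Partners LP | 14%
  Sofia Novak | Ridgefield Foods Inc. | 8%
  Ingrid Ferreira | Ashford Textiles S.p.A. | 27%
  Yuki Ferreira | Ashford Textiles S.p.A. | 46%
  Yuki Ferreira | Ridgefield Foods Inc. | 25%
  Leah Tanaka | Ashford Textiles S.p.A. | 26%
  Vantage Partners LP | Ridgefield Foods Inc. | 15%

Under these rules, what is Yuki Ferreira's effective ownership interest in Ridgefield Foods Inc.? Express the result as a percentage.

By parent–child attribution (R2), Yuki Ferreira is treated as also owning Ingrid Ferreira's interest in Ashford Textiles S.p.A, giving 46% + 27% = 73%.
By parent–child attribution (R2), Yuki Ferreira is treated as also owning Ingrid Ferreira's interest in Vantage Partners LP, giving 14% + 29% = 43%.
Chain via Ashford Textiles S.p.A. (R1): 73% × 39% = 28.47% of Ridgefield Foods Inc.
Chain via Vantage Partners LP (R1): 43% × 15% = 6.45% of Ridgefield Foods Inc.
Direct interest in Ridgefield Foods Inc: 25%.
Aggregating (R3): 28.47% + 6.45% + 25% = 59.92%.

59.92%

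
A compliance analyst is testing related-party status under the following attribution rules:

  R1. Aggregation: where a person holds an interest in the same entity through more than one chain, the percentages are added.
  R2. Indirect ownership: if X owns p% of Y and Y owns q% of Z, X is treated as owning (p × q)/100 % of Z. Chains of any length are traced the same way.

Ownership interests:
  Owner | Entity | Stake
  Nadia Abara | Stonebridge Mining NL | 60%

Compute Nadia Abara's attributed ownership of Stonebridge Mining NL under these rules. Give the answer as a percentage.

60%

Direct interest in Stonebridge Mining NL: 60%.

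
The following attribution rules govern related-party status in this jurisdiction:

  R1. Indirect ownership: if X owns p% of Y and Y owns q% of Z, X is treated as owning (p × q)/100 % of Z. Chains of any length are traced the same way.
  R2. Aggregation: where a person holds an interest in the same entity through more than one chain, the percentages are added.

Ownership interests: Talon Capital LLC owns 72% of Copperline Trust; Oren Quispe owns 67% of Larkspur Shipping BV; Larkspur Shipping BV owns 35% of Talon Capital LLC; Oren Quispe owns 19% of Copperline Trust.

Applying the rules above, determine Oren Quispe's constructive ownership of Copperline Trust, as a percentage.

Chain via Larkspur Shipping BV → Talon Capital LLC (R1): 67% × 35% × 72% = 16.884% of Copperline Trust.
Direct interest in Copperline Trust: 19%.
Aggregating (R2): 16.884% + 19% = 35.884%.

35.884%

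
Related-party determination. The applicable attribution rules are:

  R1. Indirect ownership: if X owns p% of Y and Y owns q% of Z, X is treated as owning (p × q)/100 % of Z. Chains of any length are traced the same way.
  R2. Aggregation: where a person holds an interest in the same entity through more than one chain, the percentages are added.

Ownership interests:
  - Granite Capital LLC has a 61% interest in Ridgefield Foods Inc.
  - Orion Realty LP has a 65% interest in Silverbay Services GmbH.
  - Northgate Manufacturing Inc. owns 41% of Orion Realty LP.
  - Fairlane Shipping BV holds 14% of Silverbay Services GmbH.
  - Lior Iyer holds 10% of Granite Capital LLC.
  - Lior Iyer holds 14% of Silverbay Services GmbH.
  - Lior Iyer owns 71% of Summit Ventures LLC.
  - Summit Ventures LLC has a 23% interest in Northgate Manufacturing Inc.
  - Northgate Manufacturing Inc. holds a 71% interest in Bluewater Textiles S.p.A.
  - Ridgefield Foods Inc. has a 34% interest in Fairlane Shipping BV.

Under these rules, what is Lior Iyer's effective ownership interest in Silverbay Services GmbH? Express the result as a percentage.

Chain via Summit Ventures LLC → Northgate Manufacturing Inc. → Orion Realty LP (R1): 71% × 23% × 41% × 65% = 4.351945% of Silverbay Services GmbH.
Chain via Granite Capital LLC → Ridgefield Foods Inc. → Fairlane Shipping BV (R1): 10% × 61% × 34% × 14% = 0.29036% of Silverbay Services GmbH.
Direct interest in Silverbay Services GmbH: 14%.
Aggregating (R2): 4.351945% + 0.29036% + 14% = 18.642305%.

18.642305%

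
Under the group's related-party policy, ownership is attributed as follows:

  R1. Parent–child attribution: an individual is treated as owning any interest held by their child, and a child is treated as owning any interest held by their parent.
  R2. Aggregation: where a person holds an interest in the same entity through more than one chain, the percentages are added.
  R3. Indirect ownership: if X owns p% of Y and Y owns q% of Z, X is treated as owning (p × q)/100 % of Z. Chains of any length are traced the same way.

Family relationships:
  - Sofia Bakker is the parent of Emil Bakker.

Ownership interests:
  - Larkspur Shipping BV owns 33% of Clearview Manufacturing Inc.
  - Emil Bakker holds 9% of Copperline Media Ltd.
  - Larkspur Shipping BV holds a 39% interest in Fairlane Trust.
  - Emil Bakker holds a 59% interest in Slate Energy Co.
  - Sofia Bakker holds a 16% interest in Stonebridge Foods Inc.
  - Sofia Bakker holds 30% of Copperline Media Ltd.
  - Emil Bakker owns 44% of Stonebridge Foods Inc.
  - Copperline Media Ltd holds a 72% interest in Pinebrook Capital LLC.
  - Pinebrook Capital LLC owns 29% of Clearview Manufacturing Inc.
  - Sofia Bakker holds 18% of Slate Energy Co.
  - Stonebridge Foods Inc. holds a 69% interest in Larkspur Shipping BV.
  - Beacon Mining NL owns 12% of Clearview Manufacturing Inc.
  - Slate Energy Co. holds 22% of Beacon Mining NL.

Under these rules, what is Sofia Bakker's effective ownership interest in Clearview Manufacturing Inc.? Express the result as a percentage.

By parent–child attribution (R1), Sofia Bakker is treated as also owning Emil Bakker's interest in Stonebridge Foods Inc, giving 16% + 44% = 60%.
By parent–child attribution (R1), Sofia Bakker is treated as also owning Emil Bakker's interest in Slate Energy Co, giving 18% + 59% = 77%.
By parent–child attribution (R1), Sofia Bakker is treated as also owning Emil Bakker's interest in Copperline Media Ltd, giving 30% + 9% = 39%.
Chain via Stonebridge Foods Inc. → Larkspur Shipping BV (R3): 60% × 69% × 33% = 13.662% of Clearview Manufacturing Inc.
Chain via Slate Energy Co. → Beacon Mining NL (R3): 77% × 22% × 12% = 2.0328% of Clearview Manufacturing Inc.
Chain via Copperline Media Ltd → Pinebrook Capital LLC (R3): 39% × 72% × 29% = 8.1432% of Clearview Manufacturing Inc.
Aggregating (R2): 13.662% + 2.0328% + 8.1432% = 23.838%.

23.838%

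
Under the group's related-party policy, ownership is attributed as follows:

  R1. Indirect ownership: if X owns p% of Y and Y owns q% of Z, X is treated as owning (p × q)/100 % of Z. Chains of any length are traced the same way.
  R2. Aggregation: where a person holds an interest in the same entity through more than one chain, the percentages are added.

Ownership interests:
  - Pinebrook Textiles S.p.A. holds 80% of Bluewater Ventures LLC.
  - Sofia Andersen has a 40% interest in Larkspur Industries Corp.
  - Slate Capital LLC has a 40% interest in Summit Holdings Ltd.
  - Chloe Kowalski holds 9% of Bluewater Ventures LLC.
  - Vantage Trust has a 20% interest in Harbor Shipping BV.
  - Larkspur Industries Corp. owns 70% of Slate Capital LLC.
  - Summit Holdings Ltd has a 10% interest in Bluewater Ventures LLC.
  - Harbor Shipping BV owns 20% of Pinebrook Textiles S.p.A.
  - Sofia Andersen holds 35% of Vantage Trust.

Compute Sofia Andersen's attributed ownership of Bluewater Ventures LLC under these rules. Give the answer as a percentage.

2.24%

Chain via Larkspur Industries Corp. → Slate Capital LLC → Summit Holdings Ltd (R1): 40% × 70% × 40% × 10% = 1.12% of Bluewater Ventures LLC.
Chain via Vantage Trust → Harbor Shipping BV → Pinebrook Textiles S.p.A. (R1): 35% × 20% × 20% × 80% = 1.12% of Bluewater Ventures LLC.
Aggregating (R2): 1.12% + 1.12% = 2.24%.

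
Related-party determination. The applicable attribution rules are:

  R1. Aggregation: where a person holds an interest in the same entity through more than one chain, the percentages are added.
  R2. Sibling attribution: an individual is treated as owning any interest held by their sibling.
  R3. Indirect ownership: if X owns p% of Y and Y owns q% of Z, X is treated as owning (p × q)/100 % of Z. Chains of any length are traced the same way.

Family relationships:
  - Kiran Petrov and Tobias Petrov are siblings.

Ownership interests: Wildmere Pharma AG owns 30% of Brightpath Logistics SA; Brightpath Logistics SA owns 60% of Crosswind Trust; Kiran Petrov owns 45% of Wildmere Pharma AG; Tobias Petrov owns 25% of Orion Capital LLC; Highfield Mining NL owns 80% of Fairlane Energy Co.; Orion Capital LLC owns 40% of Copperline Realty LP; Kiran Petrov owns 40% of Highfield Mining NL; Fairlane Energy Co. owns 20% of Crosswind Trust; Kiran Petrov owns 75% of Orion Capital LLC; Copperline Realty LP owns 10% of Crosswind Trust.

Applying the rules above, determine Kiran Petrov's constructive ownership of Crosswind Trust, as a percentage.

18.5%

By sibling attribution (R2), Kiran Petrov is treated as also owning Tobias Petrov's interest in Orion Capital LLC, giving 75% + 25% = 100%.
Chain via Orion Capital LLC → Copperline Realty LP (R3): 100% × 40% × 10% = 4% of Crosswind Trust.
Chain via Wildmere Pharma AG → Brightpath Logistics SA (R3): 45% × 30% × 60% = 8.1% of Crosswind Trust.
Chain via Highfield Mining NL → Fairlane Energy Co. (R3): 40% × 80% × 20% = 6.4% of Crosswind Trust.
Aggregating (R1): 4% + 8.1% + 6.4% = 18.5%.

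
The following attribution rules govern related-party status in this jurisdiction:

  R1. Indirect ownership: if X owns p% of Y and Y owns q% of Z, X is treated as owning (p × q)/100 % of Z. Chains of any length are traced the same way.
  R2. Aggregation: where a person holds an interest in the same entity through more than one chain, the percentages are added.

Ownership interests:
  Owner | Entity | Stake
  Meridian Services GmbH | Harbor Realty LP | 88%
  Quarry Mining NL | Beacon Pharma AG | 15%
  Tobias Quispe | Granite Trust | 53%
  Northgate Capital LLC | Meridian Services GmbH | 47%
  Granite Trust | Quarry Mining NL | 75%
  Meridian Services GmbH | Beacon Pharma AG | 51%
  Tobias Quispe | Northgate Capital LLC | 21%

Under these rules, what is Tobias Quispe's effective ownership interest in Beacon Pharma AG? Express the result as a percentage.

Chain via Northgate Capital LLC → Meridian Services GmbH (R1): 21% × 47% × 51% = 5.0337% of Beacon Pharma AG.
Chain via Granite Trust → Quarry Mining NL (R1): 53% × 75% × 15% = 5.9625% of Beacon Pharma AG.
Aggregating (R2): 5.0337% + 5.9625% = 10.9962%.

10.9962%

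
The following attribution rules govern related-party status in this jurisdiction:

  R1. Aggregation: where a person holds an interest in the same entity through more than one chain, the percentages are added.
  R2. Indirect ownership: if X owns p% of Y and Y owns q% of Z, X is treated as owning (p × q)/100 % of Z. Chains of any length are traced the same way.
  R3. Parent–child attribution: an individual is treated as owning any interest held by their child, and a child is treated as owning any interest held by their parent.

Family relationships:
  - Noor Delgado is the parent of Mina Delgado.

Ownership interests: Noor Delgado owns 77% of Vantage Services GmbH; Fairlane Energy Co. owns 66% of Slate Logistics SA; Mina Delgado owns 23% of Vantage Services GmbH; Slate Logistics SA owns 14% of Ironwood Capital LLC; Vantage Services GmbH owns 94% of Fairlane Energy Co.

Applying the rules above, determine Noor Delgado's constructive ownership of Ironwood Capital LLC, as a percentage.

By parent–child attribution (R3), Noor Delgado is treated as also owning Mina Delgado's interest in Vantage Services GmbH, giving 77% + 23% = 100%.
Chain via Vantage Services GmbH → Fairlane Energy Co. → Slate Logistics SA (R2): 100% × 94% × 66% × 14% = 8.6856% of Ironwood Capital LLC.

8.6856%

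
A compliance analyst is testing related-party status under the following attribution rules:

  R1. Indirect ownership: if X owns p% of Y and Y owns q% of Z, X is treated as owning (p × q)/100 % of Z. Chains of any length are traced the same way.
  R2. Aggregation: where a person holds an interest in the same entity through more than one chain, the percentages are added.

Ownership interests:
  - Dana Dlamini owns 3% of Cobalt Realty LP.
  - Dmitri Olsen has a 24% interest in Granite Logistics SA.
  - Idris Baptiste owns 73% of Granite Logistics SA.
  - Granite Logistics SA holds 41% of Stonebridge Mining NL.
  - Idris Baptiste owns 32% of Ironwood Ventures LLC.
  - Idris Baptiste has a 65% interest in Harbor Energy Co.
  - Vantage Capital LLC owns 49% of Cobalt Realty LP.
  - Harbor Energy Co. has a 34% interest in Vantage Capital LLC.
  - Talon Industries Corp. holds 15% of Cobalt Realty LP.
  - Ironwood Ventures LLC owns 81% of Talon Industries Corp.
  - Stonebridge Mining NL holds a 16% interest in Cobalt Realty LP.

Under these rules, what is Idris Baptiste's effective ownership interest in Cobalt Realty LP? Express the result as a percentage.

19.5058%

Chain via Granite Logistics SA → Stonebridge Mining NL (R1): 73% × 41% × 16% = 4.7888% of Cobalt Realty LP.
Chain via Ironwood Ventures LLC → Talon Industries Corp. (R1): 32% × 81% × 15% = 3.888% of Cobalt Realty LP.
Chain via Harbor Energy Co. → Vantage Capital LLC (R1): 65% × 34% × 49% = 10.829% of Cobalt Realty LP.
Aggregating (R2): 4.7888% + 3.888% + 10.829% = 19.5058%.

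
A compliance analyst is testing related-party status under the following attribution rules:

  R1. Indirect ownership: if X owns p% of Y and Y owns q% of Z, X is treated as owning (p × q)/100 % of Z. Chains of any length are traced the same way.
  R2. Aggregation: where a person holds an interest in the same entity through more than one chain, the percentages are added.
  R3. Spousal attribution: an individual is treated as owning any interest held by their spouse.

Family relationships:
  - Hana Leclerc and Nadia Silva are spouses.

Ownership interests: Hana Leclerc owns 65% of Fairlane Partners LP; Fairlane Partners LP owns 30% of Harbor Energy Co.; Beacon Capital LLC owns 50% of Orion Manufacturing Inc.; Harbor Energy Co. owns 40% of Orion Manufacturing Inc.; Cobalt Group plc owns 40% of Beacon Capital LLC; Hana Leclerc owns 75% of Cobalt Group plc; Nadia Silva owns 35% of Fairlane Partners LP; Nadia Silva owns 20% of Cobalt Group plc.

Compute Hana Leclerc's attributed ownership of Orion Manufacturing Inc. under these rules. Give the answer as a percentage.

31%

By spousal attribution (R3), Hana Leclerc is treated as also owning Nadia Silva's interest in Cobalt Group plc, giving 75% + 20% = 95%.
By spousal attribution (R3), Hana Leclerc is treated as also owning Nadia Silva's interest in Fairlane Partners LP, giving 65% + 35% = 100%.
Chain via Cobalt Group plc → Beacon Capital LLC (R1): 95% × 40% × 50% = 19% of Orion Manufacturing Inc.
Chain via Fairlane Partners LP → Harbor Energy Co. (R1): 100% × 30% × 40% = 12% of Orion Manufacturing Inc.
Aggregating (R2): 19% + 12% = 31%.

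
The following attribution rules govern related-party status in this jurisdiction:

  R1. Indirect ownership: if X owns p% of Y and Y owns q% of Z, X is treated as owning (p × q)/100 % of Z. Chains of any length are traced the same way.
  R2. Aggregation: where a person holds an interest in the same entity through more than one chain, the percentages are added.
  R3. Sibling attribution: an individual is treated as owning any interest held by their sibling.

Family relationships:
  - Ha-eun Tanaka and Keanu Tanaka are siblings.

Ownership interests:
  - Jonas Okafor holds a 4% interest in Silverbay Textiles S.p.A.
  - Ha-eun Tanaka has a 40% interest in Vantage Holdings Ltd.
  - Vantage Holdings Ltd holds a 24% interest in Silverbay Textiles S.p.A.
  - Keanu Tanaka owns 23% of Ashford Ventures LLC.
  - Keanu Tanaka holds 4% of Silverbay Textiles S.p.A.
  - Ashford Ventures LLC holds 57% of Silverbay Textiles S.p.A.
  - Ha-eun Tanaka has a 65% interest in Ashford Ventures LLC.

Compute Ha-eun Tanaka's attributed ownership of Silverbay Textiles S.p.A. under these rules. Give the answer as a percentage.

63.76%

By sibling attribution (R3), Ha-eun Tanaka is treated as also owning Keanu Tanaka's interest in Ashford Ventures LLC, giving 65% + 23% = 88%.
By sibling attribution (R3), Ha-eun Tanaka is treated as owning Keanu Tanaka's 4% interest in Silverbay Textiles S.p.A.
Chain via Vantage Holdings Ltd (R1): 40% × 24% = 9.6% of Silverbay Textiles S.p.A.
Chain via Ashford Ventures LLC (R1): 88% × 57% = 50.16% of Silverbay Textiles S.p.A.
Direct interest in Silverbay Textiles S.p.A: 4%.
Aggregating (R2): 9.6% + 50.16% + 4% = 63.76%.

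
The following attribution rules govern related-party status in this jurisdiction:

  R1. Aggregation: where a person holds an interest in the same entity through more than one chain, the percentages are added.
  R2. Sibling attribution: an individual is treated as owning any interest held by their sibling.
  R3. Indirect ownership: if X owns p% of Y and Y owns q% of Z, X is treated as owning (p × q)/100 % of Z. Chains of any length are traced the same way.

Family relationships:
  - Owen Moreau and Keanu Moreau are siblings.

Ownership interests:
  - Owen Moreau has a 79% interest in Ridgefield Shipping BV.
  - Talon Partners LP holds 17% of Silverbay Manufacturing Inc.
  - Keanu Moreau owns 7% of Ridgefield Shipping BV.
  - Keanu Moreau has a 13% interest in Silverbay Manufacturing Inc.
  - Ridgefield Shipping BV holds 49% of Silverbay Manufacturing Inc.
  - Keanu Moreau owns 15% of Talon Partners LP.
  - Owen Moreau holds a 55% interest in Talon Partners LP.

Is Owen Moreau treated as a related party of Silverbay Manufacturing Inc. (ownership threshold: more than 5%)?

Yes

By sibling attribution (R2), Owen Moreau is treated as also owning Keanu Moreau's interest in Talon Partners LP, giving 55% + 15% = 70%.
By sibling attribution (R2), Owen Moreau is treated as also owning Keanu Moreau's interest in Ridgefield Shipping BV, giving 79% + 7% = 86%.
By sibling attribution (R2), Owen Moreau is treated as owning Keanu Moreau's 13% interest in Silverbay Manufacturing Inc.
Chain via Talon Partners LP (R3): 70% × 17% = 11.9% of Silverbay Manufacturing Inc.
Chain via Ridgefield Shipping BV (R3): 86% × 49% = 42.14% of Silverbay Manufacturing Inc.
Direct interest in Silverbay Manufacturing Inc: 13%.
Aggregating (R1): 11.9% + 42.14% + 13% = 67.04%.
67.04% exceeds the 5% threshold, so Owen is a related party to Silverbay Manufacturing Inc.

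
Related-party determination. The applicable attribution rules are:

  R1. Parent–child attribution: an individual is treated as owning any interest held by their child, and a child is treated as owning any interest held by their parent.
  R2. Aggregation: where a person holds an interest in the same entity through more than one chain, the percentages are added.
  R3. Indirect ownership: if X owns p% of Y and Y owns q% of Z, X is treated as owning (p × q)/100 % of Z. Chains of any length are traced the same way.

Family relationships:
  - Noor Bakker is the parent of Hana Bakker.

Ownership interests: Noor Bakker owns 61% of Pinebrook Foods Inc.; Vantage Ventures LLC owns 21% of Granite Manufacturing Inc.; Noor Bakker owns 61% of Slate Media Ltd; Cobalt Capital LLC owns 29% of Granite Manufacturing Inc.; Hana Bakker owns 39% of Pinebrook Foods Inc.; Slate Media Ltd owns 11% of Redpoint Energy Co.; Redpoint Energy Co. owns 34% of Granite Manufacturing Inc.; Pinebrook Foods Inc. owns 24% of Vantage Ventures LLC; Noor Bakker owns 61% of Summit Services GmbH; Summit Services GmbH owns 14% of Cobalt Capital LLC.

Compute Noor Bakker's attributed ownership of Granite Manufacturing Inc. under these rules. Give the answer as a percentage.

By parent–child attribution (R1), Noor Bakker is treated as also owning Hana Bakker's interest in Pinebrook Foods Inc, giving 61% + 39% = 100%.
Chain via Slate Media Ltd → Redpoint Energy Co. (R3): 61% × 11% × 34% = 2.2814% of Granite Manufacturing Inc.
Chain via Summit Services GmbH → Cobalt Capital LLC (R3): 61% × 14% × 29% = 2.4766% of Granite Manufacturing Inc.
Chain via Pinebrook Foods Inc. → Vantage Ventures LLC (R3): 100% × 24% × 21% = 5.04% of Granite Manufacturing Inc.
Aggregating (R2): 2.2814% + 2.4766% + 5.04% = 9.798%.

9.798%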